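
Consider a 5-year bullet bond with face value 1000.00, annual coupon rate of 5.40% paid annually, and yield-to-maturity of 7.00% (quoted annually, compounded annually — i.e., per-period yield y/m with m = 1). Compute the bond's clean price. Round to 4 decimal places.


Answer: Price = 934.3968

Derivation:
Coupon per period c = face * coupon_rate / m = 54.000000
Periods per year m = 1; per-period yield y/m = 0.070000
Number of cashflows N = 5
Cashflows (t years, CF_t, discount factor 1/(1+y/m)^(m*t), PV):
  t = 1.0000: CF_t = 54.000000, DF = 0.934579, PV = 50.467290
  t = 2.0000: CF_t = 54.000000, DF = 0.873439, PV = 47.165691
  t = 3.0000: CF_t = 54.000000, DF = 0.816298, PV = 44.080085
  t = 4.0000: CF_t = 54.000000, DF = 0.762895, PV = 41.196341
  t = 5.0000: CF_t = 1054.000000, DF = 0.712986, PV = 751.487433
Price P = sum_t PV_t = 934.396841


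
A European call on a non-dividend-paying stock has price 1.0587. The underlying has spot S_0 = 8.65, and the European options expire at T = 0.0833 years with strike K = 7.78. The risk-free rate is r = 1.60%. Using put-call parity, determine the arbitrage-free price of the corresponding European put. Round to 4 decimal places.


Answer: Put price = 0.1783

Derivation:
Put-call parity: C - P = S_0 * exp(-qT) - K * exp(-rT).
S_0 * exp(-qT) = 8.6500 * 1.00000000 = 8.65000000
K * exp(-rT) = 7.7800 * 0.99866809 = 7.76963772
P = C - S*exp(-qT) + K*exp(-rT)
P = 1.0587 - 8.65000000 + 7.76963772 = 0.1783


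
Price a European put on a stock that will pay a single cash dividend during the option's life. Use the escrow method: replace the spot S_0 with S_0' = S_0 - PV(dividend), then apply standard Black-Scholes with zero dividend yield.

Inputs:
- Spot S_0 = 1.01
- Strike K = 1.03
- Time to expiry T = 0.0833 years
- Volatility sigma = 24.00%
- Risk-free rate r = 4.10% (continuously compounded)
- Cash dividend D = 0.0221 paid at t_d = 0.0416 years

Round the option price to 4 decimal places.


Answer: Price = 0.0512

Derivation:
PV(D) = D * exp(-r * t_d) = 0.0221 * 0.99829585 = 0.02206234
S_0' = S_0 - PV(D) = 1.0100 - 0.02206234 = 0.98793766
d1 = (ln(S_0'/K) + (r + sigma^2/2)*T) / (sigma*sqrt(T)) = -0.51798883
d2 = d1 - sigma*sqrt(T) = -0.58725701
exp(-rT) = 0.99659053
N(-d1) = 0.69776697; N(-d2) = 0.72148445
P = K * exp(-rT) * N(-d2) - S_0' * N(-d1) = 1.0300 * 0.99659053 * 0.72148445 - 0.98793766 * 0.69776697 = 0.0512


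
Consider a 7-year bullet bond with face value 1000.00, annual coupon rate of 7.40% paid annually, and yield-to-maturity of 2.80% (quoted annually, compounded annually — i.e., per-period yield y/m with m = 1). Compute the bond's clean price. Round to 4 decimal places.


Coupon per period c = face * coupon_rate / m = 74.000000
Periods per year m = 1; per-period yield y/m = 0.028000
Number of cashflows N = 7
Cashflows (t years, CF_t, discount factor 1/(1+y/m)^(m*t), PV):
  t = 1.0000: CF_t = 74.000000, DF = 0.972763, PV = 71.984436
  t = 2.0000: CF_t = 74.000000, DF = 0.946267, PV = 70.023770
  t = 3.0000: CF_t = 74.000000, DF = 0.920493, PV = 68.116508
  t = 4.0000: CF_t = 74.000000, DF = 0.895422, PV = 66.261195
  t = 5.0000: CF_t = 74.000000, DF = 0.871033, PV = 64.456415
  t = 6.0000: CF_t = 74.000000, DF = 0.847308, PV = 62.700793
  t = 7.0000: CF_t = 1074.000000, DF = 0.824230, PV = 885.222571
Price P = sum_t PV_t = 1288.765687

Answer: Price = 1288.7657


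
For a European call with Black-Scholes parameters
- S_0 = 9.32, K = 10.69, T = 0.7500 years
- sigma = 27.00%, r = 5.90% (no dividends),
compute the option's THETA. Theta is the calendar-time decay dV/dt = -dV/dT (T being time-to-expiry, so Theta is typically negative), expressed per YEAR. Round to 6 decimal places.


Answer: Theta = -0.740431

Derivation:
d1 = -0.2803723944; d2 = -0.5141992534
phi(d1) = 0.3835662688; exp(-qT) = 1.0000000000; exp(-rT) = 0.9567147489
Theta = -S*exp(-qT)*phi(d1)*sigma/(2*sqrt(T)) - r*K*exp(-rT)*N(d2) + q*S*exp(-qT)*N(d1)
N(d1) = 0.3895959071; N(d2) = 0.3035563448; sqrt(T) = 0.8660254038
Term 1 = -9.3200 * 1.0000000000 * 0.3835662688 * 0.2700 / (2 * 0.8660254038) = -0.5572620356
Term 2 = -0.0590 * 10.6900 * 0.9567147489 * 0.3035563448 = -0.1831688002
Term 3 = 0 (no dividend yield, q = 0)
Theta = -0.5572620356 + (-0.1831688002) + (0.0000000000) = -0.740431


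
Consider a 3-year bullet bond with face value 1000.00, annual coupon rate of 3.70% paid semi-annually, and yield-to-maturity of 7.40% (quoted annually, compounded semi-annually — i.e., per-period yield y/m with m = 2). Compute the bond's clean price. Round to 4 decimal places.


Answer: Price = 902.0661

Derivation:
Coupon per period c = face * coupon_rate / m = 18.500000
Periods per year m = 2; per-period yield y/m = 0.037000
Number of cashflows N = 6
Cashflows (t years, CF_t, discount factor 1/(1+y/m)^(m*t), PV):
  t = 0.5000: CF_t = 18.500000, DF = 0.964320, PV = 17.839923
  t = 1.0000: CF_t = 18.500000, DF = 0.929913, PV = 17.203397
  t = 1.5000: CF_t = 18.500000, DF = 0.896734, PV = 16.589583
  t = 2.0000: CF_t = 18.500000, DF = 0.864739, PV = 15.997669
  t = 2.5000: CF_t = 18.500000, DF = 0.833885, PV = 15.426874
  t = 3.0000: CF_t = 1018.500000, DF = 0.804132, PV = 819.008662
Price P = sum_t PV_t = 902.066108


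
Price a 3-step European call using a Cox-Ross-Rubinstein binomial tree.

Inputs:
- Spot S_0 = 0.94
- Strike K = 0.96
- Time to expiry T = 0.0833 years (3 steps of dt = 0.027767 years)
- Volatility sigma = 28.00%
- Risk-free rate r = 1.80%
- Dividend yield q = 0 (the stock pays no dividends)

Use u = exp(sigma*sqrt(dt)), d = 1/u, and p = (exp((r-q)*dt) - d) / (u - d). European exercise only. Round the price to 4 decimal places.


Answer: Price = V(0,0) = 0.0238

Derivation:
dt = T/N = 0.027767
u = exp(sigma*sqrt(dt)) = 1.047763; d = 1/u = 0.954414
p = (exp((r-q)*dt) - d) / (u - d) = 0.493693
Discount per step: exp(-r*dt) = 0.999500
Stock lattice S(k, i) with i counting down-moves:
  k=0: S(0,0) = 0.9400
  k=1: S(1,0) = 0.9849; S(1,1) = 0.8971
  k=2: S(2,0) = 1.0319; S(2,1) = 0.9400; S(2,2) = 0.8563
  k=3: S(3,0) = 1.0812; S(3,1) = 0.9849; S(3,2) = 0.8971; S(3,3) = 0.8172
Terminal payoffs V(N, i) = max(S_T - K, 0):
  V(3,0) = 0.121227; V(3,1) = 0.024897; V(3,2) = 0.000000; V(3,3) = 0.000000
Backward induction: V(k, i) = exp(-r*dt) * [p * V(k+1, i) + (1-p) * V(k+1, i+1)].
  V(2,0) = exp(-r*dt) * [p*0.121227 + (1-p)*0.024897] = 0.072418
  V(2,1) = exp(-r*dt) * [p*0.024897 + (1-p)*0.000000] = 0.012285
  V(2,2) = exp(-r*dt) * [p*0.000000 + (1-p)*0.000000] = 0.000000
  V(1,0) = exp(-r*dt) * [p*0.072418 + (1-p)*0.012285] = 0.041952
  V(1,1) = exp(-r*dt) * [p*0.012285 + (1-p)*0.000000] = 0.006062
  V(0,0) = exp(-r*dt) * [p*0.041952 + (1-p)*0.006062] = 0.023769


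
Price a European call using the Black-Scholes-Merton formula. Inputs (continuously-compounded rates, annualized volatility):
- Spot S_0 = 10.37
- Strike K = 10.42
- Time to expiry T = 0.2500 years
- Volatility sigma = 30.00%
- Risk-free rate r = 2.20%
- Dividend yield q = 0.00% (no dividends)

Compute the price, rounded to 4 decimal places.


Answer: Price = 0.6233

Derivation:
d1 = (ln(S/K) + (r - q + 0.5*sigma^2) * T) / (sigma * sqrt(T)) = 0.07959991
d2 = d1 - sigma * sqrt(T) = -0.07040009
exp(-rT) = 0.99451510; exp(-qT) = 1.00000000
C = S_0 * exp(-qT) * N(d1) - K * exp(-rT) * N(d2)
N(d1) = 0.53172227; N(d2) = 0.47193761
C = 10.3700 * 1.00000000 * 0.53172227 - 10.4200 * 0.99451510 * 0.47193761 = 0.6233


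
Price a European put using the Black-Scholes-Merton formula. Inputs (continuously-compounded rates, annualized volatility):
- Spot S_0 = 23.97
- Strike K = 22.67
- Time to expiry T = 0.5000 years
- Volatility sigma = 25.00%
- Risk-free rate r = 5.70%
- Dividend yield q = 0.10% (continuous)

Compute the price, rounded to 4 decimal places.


d1 = (ln(S/K) + (r - q + 0.5*sigma^2) * T) / (sigma * sqrt(T)) = 0.56220976
d2 = d1 - sigma * sqrt(T) = 0.38543307
exp(-rT) = 0.97190229; exp(-qT) = 0.99950012
P = K * exp(-rT) * N(-d2) - S_0 * exp(-qT) * N(-d1)
N(-d1) = 0.28698656; N(-d2) = 0.34995829
P = 22.6700 * 0.97190229 * 0.34995829 - 23.9700 * 0.99950012 * 0.28698656 = 0.8350

Answer: Price = 0.8350


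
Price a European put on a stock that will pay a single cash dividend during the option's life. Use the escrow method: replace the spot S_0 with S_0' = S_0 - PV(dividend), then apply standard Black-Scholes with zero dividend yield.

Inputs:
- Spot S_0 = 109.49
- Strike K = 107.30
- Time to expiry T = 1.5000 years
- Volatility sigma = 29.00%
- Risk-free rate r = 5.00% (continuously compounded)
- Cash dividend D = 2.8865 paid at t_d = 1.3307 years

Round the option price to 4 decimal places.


Answer: Price = 11.2009

Derivation:
PV(D) = D * exp(-r * t_d) = 2.8865 * 0.93563017 = 2.70069648
S_0' = S_0 - PV(D) = 109.4900 - 2.70069648 = 106.78930352
d1 = (ln(S_0'/K) + (r + sigma^2/2)*T) / (sigma*sqrt(T)) = 0.37531847
d2 = d1 - sigma*sqrt(T) = 0.02014246
exp(-rT) = 0.92774349
N(-d1) = 0.35371182; N(-d2) = 0.49196487
P = K * exp(-rT) * N(-d2) - S_0' * N(-d1) = 107.3000 * 0.92774349 * 0.49196487 - 106.78930352 * 0.35371182 = 11.2009


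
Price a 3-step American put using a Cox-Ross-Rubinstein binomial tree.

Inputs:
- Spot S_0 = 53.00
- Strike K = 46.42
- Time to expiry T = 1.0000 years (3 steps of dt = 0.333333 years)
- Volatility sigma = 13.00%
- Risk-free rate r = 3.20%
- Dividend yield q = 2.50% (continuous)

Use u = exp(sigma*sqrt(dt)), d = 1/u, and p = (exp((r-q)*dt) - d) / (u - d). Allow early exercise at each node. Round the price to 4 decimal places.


dt = T/N = 0.333333
u = exp(sigma*sqrt(dt)) = 1.077944; d = 1/u = 0.927692
p = (exp((r-q)*dt) - d) / (u - d) = 0.496793
Discount per step: exp(-r*dt) = 0.989390
Stock lattice S(k, i) with i counting down-moves:
  k=0: S(0,0) = 53.0000
  k=1: S(1,0) = 57.1310; S(1,1) = 49.1677
  k=2: S(2,0) = 61.5841; S(2,1) = 53.0000; S(2,2) = 45.6125
  k=3: S(3,0) = 66.3842; S(3,1) = 57.1310; S(3,2) = 49.1677; S(3,3) = 42.3143
Terminal payoffs V(N, i) = max(K - S_T, 0):
  V(3,0) = 0.000000; V(3,1) = 0.000000; V(3,2) = 0.000000; V(3,3) = 4.105691
Backward induction: V(k, i) = exp(-r*dt) * [p * V(k+1, i) + (1-p) * V(k+1, i+1)]; then take max(V_cont, immediate exercise) for American.
  V(2,0) = exp(-r*dt) * [p*0.000000 + (1-p)*0.000000] = 0.000000; exercise = 0.000000; V(2,0) = max -> 0.000000
  V(2,1) = exp(-r*dt) * [p*0.000000 + (1-p)*0.000000] = 0.000000; exercise = 0.000000; V(2,1) = max -> 0.000000
  V(2,2) = exp(-r*dt) * [p*0.000000 + (1-p)*4.105691] = 2.044094; exercise = 0.807544; V(2,2) = max -> 2.044094
  V(1,0) = exp(-r*dt) * [p*0.000000 + (1-p)*0.000000] = 0.000000; exercise = 0.000000; V(1,0) = max -> 0.000000
  V(1,1) = exp(-r*dt) * [p*0.000000 + (1-p)*2.044094] = 1.017690; exercise = 0.000000; V(1,1) = max -> 1.017690
  V(0,0) = exp(-r*dt) * [p*0.000000 + (1-p)*1.017690] = 0.506676; exercise = 0.000000; V(0,0) = max -> 0.506676

Answer: Price = V(0,0) = 0.5067


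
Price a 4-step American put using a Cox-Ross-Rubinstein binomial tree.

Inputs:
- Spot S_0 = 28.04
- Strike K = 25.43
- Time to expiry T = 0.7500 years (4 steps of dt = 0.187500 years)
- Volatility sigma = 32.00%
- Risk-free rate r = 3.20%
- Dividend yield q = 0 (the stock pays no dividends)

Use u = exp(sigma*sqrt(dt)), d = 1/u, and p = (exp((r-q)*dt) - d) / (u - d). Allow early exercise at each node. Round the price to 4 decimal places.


dt = T/N = 0.187500
u = exp(sigma*sqrt(dt)) = 1.148623; d = 1/u = 0.870607
p = (exp((r-q)*dt) - d) / (u - d) = 0.487061
Discount per step: exp(-r*dt) = 0.994018
Stock lattice S(k, i) with i counting down-moves:
  k=0: S(0,0) = 28.0400
  k=1: S(1,0) = 32.2074; S(1,1) = 24.4118
  k=2: S(2,0) = 36.9942; S(2,1) = 28.0400; S(2,2) = 21.2531
  k=3: S(3,0) = 42.4924; S(3,1) = 32.2074; S(3,2) = 24.4118; S(3,3) = 18.5031
  k=4: S(4,0) = 48.8077; S(4,1) = 36.9942; S(4,2) = 28.0400; S(4,3) = 21.2531; S(4,4) = 16.1090
Terminal payoffs V(N, i) = max(K - S_T, 0):
  V(4,0) = 0.000000; V(4,1) = 0.000000; V(4,2) = 0.000000; V(4,3) = 4.176875; V(4,4) = 9.321037
Backward induction: V(k, i) = exp(-r*dt) * [p * V(k+1, i) + (1-p) * V(k+1, i+1)]; then take max(V_cont, immediate exercise) for American.
  V(3,0) = exp(-r*dt) * [p*0.000000 + (1-p)*0.000000] = 0.000000; exercise = 0.000000; V(3,0) = max -> 0.000000
  V(3,1) = exp(-r*dt) * [p*0.000000 + (1-p)*0.000000] = 0.000000; exercise = 0.000000; V(3,1) = max -> 0.000000
  V(3,2) = exp(-r*dt) * [p*0.000000 + (1-p)*4.176875] = 2.129667; exercise = 1.018166; V(3,2) = max -> 2.129667
  V(3,3) = exp(-r*dt) * [p*4.176875 + (1-p)*9.321037] = 6.774748; exercise = 6.926871; V(3,3) = max -> 6.926871
  V(2,0) = exp(-r*dt) * [p*0.000000 + (1-p)*0.000000] = 0.000000; exercise = 0.000000; V(2,0) = max -> 0.000000
  V(2,1) = exp(-r*dt) * [p*0.000000 + (1-p)*2.129667] = 1.085855; exercise = 0.000000; V(2,1) = max -> 1.085855
  V(2,2) = exp(-r*dt) * [p*2.129667 + (1-p)*6.926871] = 4.562882; exercise = 4.176875; V(2,2) = max -> 4.562882
  V(1,0) = exp(-r*dt) * [p*0.000000 + (1-p)*1.085855] = 0.553646; exercise = 0.000000; V(1,0) = max -> 0.553646
  V(1,1) = exp(-r*dt) * [p*1.085855 + (1-p)*4.562882] = 2.852194; exercise = 1.018166; V(1,1) = max -> 2.852194
  V(0,0) = exp(-r*dt) * [p*0.553646 + (1-p)*2.852194] = 1.722297; exercise = 0.000000; V(0,0) = max -> 1.722297

Answer: Price = V(0,0) = 1.7223


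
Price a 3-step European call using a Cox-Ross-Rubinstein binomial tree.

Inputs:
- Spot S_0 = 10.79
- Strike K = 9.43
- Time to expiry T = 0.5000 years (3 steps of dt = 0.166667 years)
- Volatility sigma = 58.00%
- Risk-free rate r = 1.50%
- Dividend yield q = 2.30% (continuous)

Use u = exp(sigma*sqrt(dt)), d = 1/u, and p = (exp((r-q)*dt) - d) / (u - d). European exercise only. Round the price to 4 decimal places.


dt = T/N = 0.166667
u = exp(sigma*sqrt(dt)) = 1.267167; d = 1/u = 0.789162
p = (exp((r-q)*dt) - d) / (u - d) = 0.438292
Discount per step: exp(-r*dt) = 0.997503
Stock lattice S(k, i) with i counting down-moves:
  k=0: S(0,0) = 10.7900
  k=1: S(1,0) = 13.6727; S(1,1) = 8.5151
  k=2: S(2,0) = 17.3256; S(2,1) = 10.7900; S(2,2) = 6.7198
  k=3: S(3,0) = 21.9545; S(3,1) = 13.6727; S(3,2) = 8.5151; S(3,3) = 5.3030
Terminal payoffs V(N, i) = max(S_T - K, 0):
  V(3,0) = 12.524493; V(3,1) = 4.242736; V(3,2) = 0.000000; V(3,3) = 0.000000
Backward induction: V(k, i) = exp(-r*dt) * [p * V(k+1, i) + (1-p) * V(k+1, i+1)].
  V(2,0) = exp(-r*dt) * [p*12.524493 + (1-p)*4.242736] = 7.852903
  V(2,1) = exp(-r*dt) * [p*4.242736 + (1-p)*0.000000] = 1.854912
  V(2,2) = exp(-r*dt) * [p*0.000000 + (1-p)*0.000000] = 0.000000
  V(1,0) = exp(-r*dt) * [p*7.852903 + (1-p)*1.854912] = 4.472585
  V(1,1) = exp(-r*dt) * [p*1.854912 + (1-p)*0.000000] = 0.810962
  V(0,0) = exp(-r*dt) * [p*4.472585 + (1-p)*0.810962] = 2.409789

Answer: Price = V(0,0) = 2.4098


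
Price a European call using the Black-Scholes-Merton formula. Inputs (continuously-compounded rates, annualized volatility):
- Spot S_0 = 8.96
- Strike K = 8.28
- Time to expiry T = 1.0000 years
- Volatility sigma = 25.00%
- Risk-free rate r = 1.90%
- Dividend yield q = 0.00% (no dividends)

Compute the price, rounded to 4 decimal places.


d1 = (ln(S/K) + (r - q + 0.5*sigma^2) * T) / (sigma * sqrt(T)) = 0.51670903
d2 = d1 - sigma * sqrt(T) = 0.26670903
exp(-rT) = 0.98117936; exp(-qT) = 1.00000000
C = S_0 * exp(-qT) * N(d1) - K * exp(-rT) * N(d2)
N(d1) = 0.69732036; N(d2) = 0.60515340
C = 8.9600 * 1.00000000 * 0.69732036 - 8.2800 * 0.98117936 * 0.60515340 = 1.3316

Answer: Price = 1.3316


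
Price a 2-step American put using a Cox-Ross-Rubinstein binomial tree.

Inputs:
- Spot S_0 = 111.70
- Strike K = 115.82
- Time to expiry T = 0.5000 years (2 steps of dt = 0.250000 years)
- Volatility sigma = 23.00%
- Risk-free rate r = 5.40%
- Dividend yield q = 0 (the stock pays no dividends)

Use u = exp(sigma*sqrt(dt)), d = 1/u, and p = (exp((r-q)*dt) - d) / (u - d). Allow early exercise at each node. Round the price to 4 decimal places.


Answer: Price = V(0,0) = 8.5321

Derivation:
dt = T/N = 0.250000
u = exp(sigma*sqrt(dt)) = 1.121873; d = 1/u = 0.891366
p = (exp((r-q)*dt) - d) / (u - d) = 0.530245
Discount per step: exp(-r*dt) = 0.986591
Stock lattice S(k, i) with i counting down-moves:
  k=0: S(0,0) = 111.7000
  k=1: S(1,0) = 125.3133; S(1,1) = 99.5656
  k=2: S(2,0) = 140.5856; S(2,1) = 111.7000; S(2,2) = 88.7494
Terminal payoffs V(N, i) = max(K - S_T, 0):
  V(2,0) = 0.000000; V(2,1) = 4.120000; V(2,2) = 27.070597
Backward induction: V(k, i) = exp(-r*dt) * [p * V(k+1, i) + (1-p) * V(k+1, i+1)]; then take max(V_cont, immediate exercise) for American.
  V(1,0) = exp(-r*dt) * [p*0.000000 + (1-p)*4.120000] = 1.909437; exercise = 0.000000; V(1,0) = max -> 1.909437
  V(1,1) = exp(-r*dt) * [p*4.120000 + (1-p)*27.070597] = 14.701338; exercise = 16.254402; V(1,1) = max -> 16.254402
  V(0,0) = exp(-r*dt) * [p*1.909437 + (1-p)*16.254402] = 8.532089; exercise = 4.120000; V(0,0) = max -> 8.532089


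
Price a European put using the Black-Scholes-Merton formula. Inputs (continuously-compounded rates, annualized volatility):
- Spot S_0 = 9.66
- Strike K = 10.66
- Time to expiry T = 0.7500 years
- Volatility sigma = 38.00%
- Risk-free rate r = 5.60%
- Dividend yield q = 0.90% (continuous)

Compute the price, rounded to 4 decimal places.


d1 = (ln(S/K) + (r - q + 0.5*sigma^2) * T) / (sigma * sqrt(T)) = -0.02766654
d2 = d1 - sigma * sqrt(T) = -0.35675619
exp(-rT) = 0.95886978; exp(-qT) = 0.99327273
P = K * exp(-rT) * N(-d2) - S_0 * exp(-qT) * N(-d1)
N(-d1) = 0.51103594; N(-d2) = 0.63936283
P = 10.6600 * 0.95886978 * 0.63936283 - 9.6600 * 0.99327273 * 0.51103594 = 1.6319

Answer: Price = 1.6319


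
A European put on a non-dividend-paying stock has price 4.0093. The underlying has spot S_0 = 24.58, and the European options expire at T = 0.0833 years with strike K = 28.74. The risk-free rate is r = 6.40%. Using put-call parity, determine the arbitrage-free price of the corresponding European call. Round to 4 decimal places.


Put-call parity: C - P = S_0 * exp(-qT) - K * exp(-rT).
S_0 * exp(-qT) = 24.5800 * 1.00000000 = 24.58000000
K * exp(-rT) = 28.7400 * 0.99468299 = 28.58718901
C = P + S*exp(-qT) - K*exp(-rT)
C = 4.0093 + 24.58000000 - 28.58718901 = 0.0021

Answer: Call price = 0.0021


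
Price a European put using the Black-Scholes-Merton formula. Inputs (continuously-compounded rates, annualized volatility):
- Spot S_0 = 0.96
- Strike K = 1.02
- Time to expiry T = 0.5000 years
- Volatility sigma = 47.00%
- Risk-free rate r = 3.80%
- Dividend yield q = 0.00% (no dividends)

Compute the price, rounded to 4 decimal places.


Answer: Price = 0.1508

Derivation:
d1 = (ln(S/K) + (r - q + 0.5*sigma^2) * T) / (sigma * sqrt(T)) = 0.04092306
d2 = d1 - sigma * sqrt(T) = -0.29141712
exp(-rT) = 0.98117936; exp(-qT) = 1.00000000
P = K * exp(-rT) * N(-d2) - S_0 * exp(-qT) * N(-d1)
N(-d1) = 0.48367862; N(-d2) = 0.61463384
P = 1.0200 * 0.98117936 * 0.61463384 - 0.9600 * 1.00000000 * 0.48367862 = 0.1508


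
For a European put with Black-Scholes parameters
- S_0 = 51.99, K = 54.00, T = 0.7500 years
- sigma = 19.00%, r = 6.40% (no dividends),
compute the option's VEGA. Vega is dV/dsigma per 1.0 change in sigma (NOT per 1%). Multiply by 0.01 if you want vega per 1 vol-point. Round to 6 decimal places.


d1 = 0.1434554115; d2 = -0.0210894152
phi(d1) = 0.3948583205; exp(-qT) = 1.0000000000; exp(-rT) = 0.9531337871
Vega = S * exp(-qT) * phi(d1) * sqrt(T) = 51.9900 * 1.0000000000 * 0.3948583205 * 0.8660254038 = 17.778362

Answer: Vega = 17.778362


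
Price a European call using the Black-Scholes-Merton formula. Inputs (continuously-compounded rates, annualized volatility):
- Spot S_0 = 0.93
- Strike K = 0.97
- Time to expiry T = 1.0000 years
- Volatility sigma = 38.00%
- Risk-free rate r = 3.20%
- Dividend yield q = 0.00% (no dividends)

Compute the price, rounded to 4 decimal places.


d1 = (ln(S/K) + (r - q + 0.5*sigma^2) * T) / (sigma * sqrt(T)) = 0.16339083
d2 = d1 - sigma * sqrt(T) = -0.21660917
exp(-rT) = 0.96850658; exp(-qT) = 1.00000000
C = S_0 * exp(-qT) * N(d1) - K * exp(-rT) * N(d2)
N(d1) = 0.56489464; N(d2) = 0.41425647
C = 0.9300 * 1.00000000 * 0.56489464 - 0.9700 * 0.96850658 * 0.41425647 = 0.1362

Answer: Price = 0.1362


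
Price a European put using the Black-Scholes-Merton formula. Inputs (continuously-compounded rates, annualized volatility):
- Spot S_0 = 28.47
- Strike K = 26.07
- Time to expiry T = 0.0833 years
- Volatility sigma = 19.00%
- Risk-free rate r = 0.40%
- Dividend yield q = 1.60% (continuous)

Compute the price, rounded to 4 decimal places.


d1 = (ln(S/K) + (r - q + 0.5*sigma^2) * T) / (sigma * sqrt(T)) = 1.61513478
d2 = d1 - sigma * sqrt(T) = 1.56029748
exp(-rT) = 0.99966686; exp(-qT) = 0.99866809
P = K * exp(-rT) * N(-d2) - S_0 * exp(-qT) * N(-d1)
N(-d1) = 0.05314076; N(-d2) = 0.05934480
P = 26.0700 * 0.99966686 * 0.05934480 - 28.4700 * 0.99866809 * 0.05314076 = 0.0357

Answer: Price = 0.0357


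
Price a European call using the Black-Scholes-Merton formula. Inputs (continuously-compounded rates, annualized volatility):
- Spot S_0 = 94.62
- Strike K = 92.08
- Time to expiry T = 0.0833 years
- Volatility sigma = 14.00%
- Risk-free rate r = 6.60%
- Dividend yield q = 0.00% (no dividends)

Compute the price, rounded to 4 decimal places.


d1 = (ln(S/K) + (r - q + 0.5*sigma^2) * T) / (sigma * sqrt(T)) = 0.82970066
d2 = d1 - sigma * sqrt(T) = 0.78929422
exp(-rT) = 0.99451729; exp(-qT) = 1.00000000
C = S_0 * exp(-qT) * N(d1) - K * exp(-rT) * N(d2)
N(d1) = 0.79664598; N(d2) = 0.78502997
C = 94.6200 * 1.00000000 * 0.79664598 - 92.0800 * 0.99451729 * 0.78502997 = 3.4894

Answer: Price = 3.4894


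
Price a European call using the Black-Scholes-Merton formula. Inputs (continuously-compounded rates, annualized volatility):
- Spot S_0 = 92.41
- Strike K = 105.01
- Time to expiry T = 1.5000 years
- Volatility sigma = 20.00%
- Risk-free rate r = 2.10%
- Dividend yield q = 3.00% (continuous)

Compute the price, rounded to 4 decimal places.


d1 = (ln(S/K) + (r - q + 0.5*sigma^2) * T) / (sigma * sqrt(T)) = -0.45446357
d2 = d1 - sigma * sqrt(T) = -0.69941255
exp(-rT) = 0.96899096; exp(-qT) = 0.95599748
C = S_0 * exp(-qT) * N(d1) - K * exp(-rT) * N(d2)
N(d1) = 0.32474760; N(d2) = 0.24214712
C = 92.4100 * 0.95599748 * 0.32474760 - 105.0100 * 0.96899096 * 0.24214712 = 4.0500

Answer: Price = 4.0500


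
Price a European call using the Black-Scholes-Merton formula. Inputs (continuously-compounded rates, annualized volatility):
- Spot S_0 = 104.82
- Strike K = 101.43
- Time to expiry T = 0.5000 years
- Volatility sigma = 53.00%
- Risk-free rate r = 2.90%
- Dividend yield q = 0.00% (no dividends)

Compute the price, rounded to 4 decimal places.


d1 = (ln(S/K) + (r - q + 0.5*sigma^2) * T) / (sigma * sqrt(T)) = 0.31379715
d2 = d1 - sigma * sqrt(T) = -0.06096945
exp(-rT) = 0.98560462; exp(-qT) = 1.00000000
C = S_0 * exp(-qT) * N(d1) - K * exp(-rT) * N(d2)
N(d1) = 0.62316244; N(d2) = 0.47569177
C = 104.8200 * 1.00000000 * 0.62316244 - 101.4300 * 0.98560462 * 0.47569177 = 17.7650

Answer: Price = 17.7650


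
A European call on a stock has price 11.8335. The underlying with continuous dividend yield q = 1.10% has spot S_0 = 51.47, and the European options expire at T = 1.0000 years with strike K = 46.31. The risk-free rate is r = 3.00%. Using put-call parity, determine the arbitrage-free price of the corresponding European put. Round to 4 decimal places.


Put-call parity: C - P = S_0 * exp(-qT) - K * exp(-rT).
S_0 * exp(-qT) = 51.4700 * 0.98906028 = 50.90693255
K * exp(-rT) = 46.3100 * 0.97044553 = 44.94133266
P = C - S*exp(-qT) + K*exp(-rT)
P = 11.8335 - 50.90693255 + 44.94133266 = 5.8679

Answer: Put price = 5.8679


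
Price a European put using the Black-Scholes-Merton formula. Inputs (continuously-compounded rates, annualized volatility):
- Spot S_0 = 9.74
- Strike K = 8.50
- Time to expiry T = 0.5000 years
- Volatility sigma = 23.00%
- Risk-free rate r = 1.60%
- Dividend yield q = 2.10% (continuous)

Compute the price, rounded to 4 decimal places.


d1 = (ln(S/K) + (r - q + 0.5*sigma^2) * T) / (sigma * sqrt(T)) = 0.90325177
d2 = d1 - sigma * sqrt(T) = 0.74061721
exp(-rT) = 0.99203191; exp(-qT) = 0.98955493
P = K * exp(-rT) * N(-d2) - S_0 * exp(-qT) * N(-d1)
N(-d1) = 0.18319614; N(-d2) = 0.22946278
P = 8.5000 * 0.99203191 * 0.22946278 - 9.7400 * 0.98955493 * 0.18319614 = 0.1692

Answer: Price = 0.1692


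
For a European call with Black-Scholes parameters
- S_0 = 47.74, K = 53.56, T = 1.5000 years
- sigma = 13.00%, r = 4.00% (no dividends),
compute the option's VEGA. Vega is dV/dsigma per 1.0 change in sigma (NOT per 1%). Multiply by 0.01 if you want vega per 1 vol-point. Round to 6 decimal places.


Answer: Vega = 22.514853

Derivation:
d1 = -0.2660390804; d2 = -0.4252559137
phi(d1) = 0.3850712375; exp(-qT) = 1.0000000000; exp(-rT) = 0.9417645336
Vega = S * exp(-qT) * phi(d1) * sqrt(T) = 47.7400 * 1.0000000000 * 0.3850712375 * 1.2247448714 = 22.514853


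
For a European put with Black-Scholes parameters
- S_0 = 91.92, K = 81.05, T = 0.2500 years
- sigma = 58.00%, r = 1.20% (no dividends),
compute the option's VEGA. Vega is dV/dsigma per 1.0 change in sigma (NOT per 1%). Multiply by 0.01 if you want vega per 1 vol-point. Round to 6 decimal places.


d1 = 0.5893185702; d2 = 0.2993185702
phi(d1) = 0.3353479190; exp(-qT) = 1.0000000000; exp(-rT) = 0.9970044955
Vega = S * exp(-qT) * phi(d1) * sqrt(T) = 91.9200 * 1.0000000000 * 0.3353479190 * 0.5000000000 = 15.412590

Answer: Vega = 15.412590


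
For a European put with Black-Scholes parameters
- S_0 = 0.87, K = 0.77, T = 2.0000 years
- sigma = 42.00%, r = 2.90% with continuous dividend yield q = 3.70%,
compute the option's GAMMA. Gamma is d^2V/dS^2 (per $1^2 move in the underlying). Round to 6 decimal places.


d1 = 0.4756180300; d2 = -0.1183516662
phi(d1) = 0.3562777027; exp(-qT) = 0.9286716938; exp(-rT) = 0.9436499474
Gamma = exp(-qT) * phi(d1) / (S * sigma * sqrt(T)) = 0.9286716938 * 0.3562777027 / (0.8700 * 0.4200 * 1.4142135624) = 0.640276

Answer: Gamma = 0.640276


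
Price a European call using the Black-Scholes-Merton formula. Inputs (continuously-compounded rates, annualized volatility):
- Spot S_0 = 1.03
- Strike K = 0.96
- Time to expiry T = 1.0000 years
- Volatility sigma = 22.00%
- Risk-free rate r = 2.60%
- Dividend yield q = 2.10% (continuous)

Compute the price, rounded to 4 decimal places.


d1 = (ln(S/K) + (r - q + 0.5*sigma^2) * T) / (sigma * sqrt(T)) = 0.45263999
d2 = d1 - sigma * sqrt(T) = 0.23263999
exp(-rT) = 0.97433509; exp(-qT) = 0.97921896
C = S_0 * exp(-qT) * N(d1) - K * exp(-rT) * N(d2)
N(d1) = 0.67459600; N(d2) = 0.59197951
C = 1.0300 * 0.97921896 * 0.67459600 - 0.9600 * 0.97433509 * 0.59197951 = 0.1267

Answer: Price = 0.1267


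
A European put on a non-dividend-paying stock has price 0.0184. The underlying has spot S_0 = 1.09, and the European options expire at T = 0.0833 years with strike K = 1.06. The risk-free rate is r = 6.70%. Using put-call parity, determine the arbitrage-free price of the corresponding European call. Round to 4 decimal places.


Answer: Call price = 0.0543

Derivation:
Put-call parity: C - P = S_0 * exp(-qT) - K * exp(-rT).
S_0 * exp(-qT) = 1.0900 * 1.00000000 = 1.09000000
K * exp(-rT) = 1.0600 * 0.99443445 = 1.05410051
C = P + S*exp(-qT) - K*exp(-rT)
C = 0.0184 + 1.09000000 - 1.05410051 = 0.0543


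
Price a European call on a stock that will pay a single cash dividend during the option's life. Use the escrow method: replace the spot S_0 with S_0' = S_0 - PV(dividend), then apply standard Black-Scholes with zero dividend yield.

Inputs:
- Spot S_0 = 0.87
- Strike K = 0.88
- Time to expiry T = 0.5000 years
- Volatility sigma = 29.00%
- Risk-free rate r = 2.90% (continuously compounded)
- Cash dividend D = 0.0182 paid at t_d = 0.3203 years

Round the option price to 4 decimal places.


PV(D) = D * exp(-r * t_d) = 0.0182 * 0.99075431 = 0.01803173
S_0' = S_0 - PV(D) = 0.8700 - 0.01803173 = 0.85196827
d1 = (ln(S_0'/K) + (r + sigma^2/2)*T) / (sigma*sqrt(T)) = 0.01537289
d2 = d1 - sigma*sqrt(T) = -0.18968808
exp(-rT) = 0.98560462
N(d1) = 0.50613265; N(d2) = 0.42477678
C = S_0' * N(d1) - K * exp(-rT) * N(d2) = 0.85196827 * 0.50613265 - 0.8800 * 0.98560462 * 0.42477678 = 0.0628

Answer: Price = 0.0628


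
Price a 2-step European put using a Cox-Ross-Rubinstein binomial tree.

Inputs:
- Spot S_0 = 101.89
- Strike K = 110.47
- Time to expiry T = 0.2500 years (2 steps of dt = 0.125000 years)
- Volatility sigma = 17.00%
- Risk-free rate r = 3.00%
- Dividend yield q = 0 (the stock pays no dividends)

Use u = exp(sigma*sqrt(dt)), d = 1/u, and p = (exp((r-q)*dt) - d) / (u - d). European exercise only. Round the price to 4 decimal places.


dt = T/N = 0.125000
u = exp(sigma*sqrt(dt)) = 1.061947; d = 1/u = 0.941667
p = (exp((r-q)*dt) - d) / (u - d) = 0.516214
Discount per step: exp(-r*dt) = 0.996257
Stock lattice S(k, i) with i counting down-moves:
  k=0: S(0,0) = 101.8900
  k=1: S(1,0) = 108.2018; S(1,1) = 95.9464
  k=2: S(2,0) = 114.9046; S(2,1) = 101.8900; S(2,2) = 90.3495
Terminal payoffs V(N, i) = max(K - S_T, 0):
  V(2,0) = 0.000000; V(2,1) = 8.580000; V(2,2) = 20.120485
Backward induction: V(k, i) = exp(-r*dt) * [p * V(k+1, i) + (1-p) * V(k+1, i+1)].
  V(1,0) = exp(-r*dt) * [p*0.000000 + (1-p)*8.580000] = 4.135346
  V(1,1) = exp(-r*dt) * [p*8.580000 + (1-p)*20.120485] = 14.110111
  V(0,0) = exp(-r*dt) * [p*4.135346 + (1-p)*14.110111] = 8.927455

Answer: Price = V(0,0) = 8.9275


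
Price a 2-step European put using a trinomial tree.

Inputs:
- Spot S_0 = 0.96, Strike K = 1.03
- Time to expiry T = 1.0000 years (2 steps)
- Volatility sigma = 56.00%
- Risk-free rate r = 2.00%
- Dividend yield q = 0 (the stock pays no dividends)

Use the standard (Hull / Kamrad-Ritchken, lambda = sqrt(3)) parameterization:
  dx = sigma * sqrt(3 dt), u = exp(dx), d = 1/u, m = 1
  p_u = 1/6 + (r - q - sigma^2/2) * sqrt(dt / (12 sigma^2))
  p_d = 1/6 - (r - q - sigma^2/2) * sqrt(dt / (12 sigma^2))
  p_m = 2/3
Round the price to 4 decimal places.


dt = T/N = 0.500000; dx = sigma*sqrt(3*dt) = 0.685857
u = exp(dx) = 1.985473; d = 1/u = 0.503658
p_u = 0.116802, p_m = 0.666667, p_d = 0.216531
Discount per step: exp(-r*dt) = 0.990050
Stock lattice S(k, j) with j the centered position index:
  k=0: S(0,+0) = 0.9600
  k=1: S(1,-1) = 0.4835; S(1,+0) = 0.9600; S(1,+1) = 1.9061
  k=2: S(2,-2) = 0.2435; S(2,-1) = 0.4835; S(2,+0) = 0.9600; S(2,+1) = 1.9061; S(2,+2) = 3.7844
Terminal payoffs V(N, j) = max(K - S_T, 0):
  V(2,-2) = 0.786475; V(2,-1) = 0.546488; V(2,+0) = 0.070000; V(2,+1) = 0.000000; V(2,+2) = 0.000000
Backward induction: V(k, j) = exp(-r*dt) * [p_u * V(k+1, j+1) + p_m * V(k+1, j) + p_d * V(k+1, j-1)]
  V(1,-1) = exp(-r*dt) * [p_u*0.070000 + p_m*0.546488 + p_d*0.786475] = 0.537397
  V(1,+0) = exp(-r*dt) * [p_u*0.000000 + p_m*0.070000 + p_d*0.546488] = 0.163357
  V(1,+1) = exp(-r*dt) * [p_u*0.000000 + p_m*0.000000 + p_d*0.070000] = 0.015006
  V(0,+0) = exp(-r*dt) * [p_u*0.015006 + p_m*0.163357 + p_d*0.537397] = 0.224762

Answer: Price = V(0,0) = 0.2248


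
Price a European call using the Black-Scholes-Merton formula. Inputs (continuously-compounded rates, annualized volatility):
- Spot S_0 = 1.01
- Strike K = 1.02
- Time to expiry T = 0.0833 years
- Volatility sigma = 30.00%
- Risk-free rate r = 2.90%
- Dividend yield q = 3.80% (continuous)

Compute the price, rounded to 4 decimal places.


d1 = (ln(S/K) + (r - q + 0.5*sigma^2) * T) / (sigma * sqrt(T)) = -0.07915319
d2 = d1 - sigma * sqrt(T) = -0.16573841
exp(-rT) = 0.99758722; exp(-qT) = 0.99683960
C = S_0 * exp(-qT) * N(d1) - K * exp(-rT) * N(d2)
N(d1) = 0.46845539; N(d2) = 0.43418141
C = 1.0100 * 0.99683960 * 0.46845539 - 1.0200 * 0.99758722 * 0.43418141 = 0.0298

Answer: Price = 0.0298


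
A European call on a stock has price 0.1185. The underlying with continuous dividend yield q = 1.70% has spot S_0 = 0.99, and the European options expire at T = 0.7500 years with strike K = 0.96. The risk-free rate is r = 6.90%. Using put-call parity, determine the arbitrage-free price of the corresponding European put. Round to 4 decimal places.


Put-call parity: C - P = S_0 * exp(-qT) - K * exp(-rT).
S_0 * exp(-qT) = 0.9900 * 0.98733094 = 0.97745763
K * exp(-rT) = 0.9600 * 0.94956623 = 0.91158358
P = C - S*exp(-qT) + K*exp(-rT)
P = 0.1185 - 0.97745763 + 0.91158358 = 0.0526

Answer: Put price = 0.0526


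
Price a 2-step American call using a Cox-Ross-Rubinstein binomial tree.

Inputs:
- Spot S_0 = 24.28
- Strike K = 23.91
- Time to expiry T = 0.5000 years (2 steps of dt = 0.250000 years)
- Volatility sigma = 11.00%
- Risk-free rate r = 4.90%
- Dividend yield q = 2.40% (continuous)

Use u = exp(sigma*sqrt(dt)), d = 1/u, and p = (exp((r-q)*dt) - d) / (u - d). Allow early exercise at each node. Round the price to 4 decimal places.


Answer: Price = V(0,0) = 1.0987

Derivation:
dt = T/N = 0.250000
u = exp(sigma*sqrt(dt)) = 1.056541; d = 1/u = 0.946485
p = (exp((r-q)*dt) - d) / (u - d) = 0.543221
Discount per step: exp(-r*dt) = 0.987825
Stock lattice S(k, i) with i counting down-moves:
  k=0: S(0,0) = 24.2800
  k=1: S(1,0) = 25.6528; S(1,1) = 22.9807
  k=2: S(2,0) = 27.1032; S(2,1) = 24.2800; S(2,2) = 21.7509
Terminal payoffs V(N, i) = max(S_T - K, 0):
  V(2,0) = 3.193232; V(2,1) = 0.370000; V(2,2) = 0.000000
Backward induction: V(k, i) = exp(-r*dt) * [p * V(k+1, i) + (1-p) * V(k+1, i+1)]; then take max(V_cont, immediate exercise) for American.
  V(1,0) = exp(-r*dt) * [p*3.193232 + (1-p)*0.370000] = 1.880461; exercise = 1.742806; V(1,0) = max -> 1.880461
  V(1,1) = exp(-r*dt) * [p*0.370000 + (1-p)*0.000000] = 0.198545; exercise = 0.000000; V(1,1) = max -> 0.198545
  V(0,0) = exp(-r*dt) * [p*1.880461 + (1-p)*0.198545] = 1.098655; exercise = 0.370000; V(0,0) = max -> 1.098655


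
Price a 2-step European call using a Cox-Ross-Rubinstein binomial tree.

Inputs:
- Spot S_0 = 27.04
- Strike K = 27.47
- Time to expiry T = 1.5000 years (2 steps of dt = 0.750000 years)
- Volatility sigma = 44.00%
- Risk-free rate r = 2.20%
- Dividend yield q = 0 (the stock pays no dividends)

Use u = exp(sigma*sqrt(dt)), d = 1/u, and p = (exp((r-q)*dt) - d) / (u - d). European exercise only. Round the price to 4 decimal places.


dt = T/N = 0.750000
u = exp(sigma*sqrt(dt)) = 1.463823; d = 1/u = 0.683143
p = (exp((r-q)*dt) - d) / (u - d) = 0.427184
Discount per step: exp(-r*dt) = 0.983635
Stock lattice S(k, i) with i counting down-moves:
  k=0: S(0,0) = 27.0400
  k=1: S(1,0) = 39.5818; S(1,1) = 18.4722
  k=2: S(2,0) = 57.9407; S(2,1) = 27.0400; S(2,2) = 12.6191
Terminal payoffs V(N, i) = max(S_T - K, 0):
  V(2,0) = 30.470673; V(2,1) = 0.000000; V(2,2) = 0.000000
Backward induction: V(k, i) = exp(-r*dt) * [p * V(k+1, i) + (1-p) * V(k+1, i+1)].
  V(1,0) = exp(-r*dt) * [p*30.470673 + (1-p)*0.000000] = 12.803577
  V(1,1) = exp(-r*dt) * [p*0.000000 + (1-p)*0.000000] = 0.000000
  V(0,0) = exp(-r*dt) * [p*12.803577 + (1-p)*0.000000] = 5.379979

Answer: Price = V(0,0) = 5.3800


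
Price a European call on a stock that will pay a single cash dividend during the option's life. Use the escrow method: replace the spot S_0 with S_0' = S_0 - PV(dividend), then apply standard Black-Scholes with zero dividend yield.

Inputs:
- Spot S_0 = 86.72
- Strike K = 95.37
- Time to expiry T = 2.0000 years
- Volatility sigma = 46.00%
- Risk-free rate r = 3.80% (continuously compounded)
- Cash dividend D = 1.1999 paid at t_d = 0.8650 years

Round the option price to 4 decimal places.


PV(D) = D * exp(-r * t_d) = 1.1999 * 0.96766435 = 1.16110045
S_0' = S_0 - PV(D) = 86.7200 - 1.16110045 = 85.55889955
d1 = (ln(S_0'/K) + (r + sigma^2/2)*T) / (sigma*sqrt(T)) = 0.27521973
d2 = d1 - sigma*sqrt(T) = -0.37531851
exp(-rT) = 0.92681621
N(d1) = 0.60842629; N(d2) = 0.35371180
C = S_0' * N(d1) - K * exp(-rT) * N(d2) = 85.55889955 * 0.60842629 - 95.3700 * 0.92681621 * 0.35371180 = 20.7915

Answer: Price = 20.7915


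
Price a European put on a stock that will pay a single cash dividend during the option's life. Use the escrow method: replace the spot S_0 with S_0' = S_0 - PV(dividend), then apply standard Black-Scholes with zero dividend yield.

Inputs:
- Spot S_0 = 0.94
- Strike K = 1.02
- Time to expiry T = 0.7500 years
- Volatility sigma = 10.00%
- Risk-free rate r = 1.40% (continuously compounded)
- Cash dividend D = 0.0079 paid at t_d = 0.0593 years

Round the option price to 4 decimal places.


PV(D) = D * exp(-r * t_d) = 0.0079 * 0.99917014 = 0.00789344
S_0' = S_0 - PV(D) = 0.9400 - 0.00789344 = 0.93210656
d1 = (ln(S_0'/K) + (r + sigma^2/2)*T) / (sigma*sqrt(T)) = -0.87596469
d2 = d1 - sigma*sqrt(T) = -0.96256723
exp(-rT) = 0.98955493
N(-d1) = 0.80947539; N(-d2) = 0.83211763
P = K * exp(-rT) * N(-d2) - S_0' * N(-d1) = 1.0200 * 0.98955493 * 0.83211763 - 0.93210656 * 0.80947539 = 0.0854

Answer: Price = 0.0854


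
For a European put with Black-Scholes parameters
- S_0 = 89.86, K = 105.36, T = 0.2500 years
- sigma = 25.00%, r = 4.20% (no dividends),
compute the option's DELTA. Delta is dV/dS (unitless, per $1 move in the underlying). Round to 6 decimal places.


d1 = -1.1265412303; d2 = -1.2515412303
phi(d1) = 0.2115093433; exp(-qT) = 1.0000000000; exp(-rT) = 0.9895549326
N(-d1) = 0.8700317505
Delta = -exp(-qT) * N(-d1) = -1.0000000000 * 0.8700317505 = -0.870032

Answer: Delta = -0.870032


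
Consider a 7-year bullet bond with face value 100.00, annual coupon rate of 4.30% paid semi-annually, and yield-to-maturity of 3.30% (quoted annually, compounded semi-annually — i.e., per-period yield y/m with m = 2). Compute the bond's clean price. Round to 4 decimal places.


Answer: Price = 106.2049

Derivation:
Coupon per period c = face * coupon_rate / m = 2.150000
Periods per year m = 2; per-period yield y/m = 0.016500
Number of cashflows N = 14
Cashflows (t years, CF_t, discount factor 1/(1+y/m)^(m*t), PV):
  t = 0.5000: CF_t = 2.150000, DF = 0.983768, PV = 2.115101
  t = 1.0000: CF_t = 2.150000, DF = 0.967799, PV = 2.080768
  t = 1.5000: CF_t = 2.150000, DF = 0.952090, PV = 2.046993
  t = 2.0000: CF_t = 2.150000, DF = 0.936635, PV = 2.013766
  t = 2.5000: CF_t = 2.150000, DF = 0.921432, PV = 1.981078
  t = 3.0000: CF_t = 2.150000, DF = 0.906475, PV = 1.948921
  t = 3.5000: CF_t = 2.150000, DF = 0.891761, PV = 1.917285
  t = 4.0000: CF_t = 2.150000, DF = 0.877285, PV = 1.886164
  t = 4.5000: CF_t = 2.150000, DF = 0.863045, PV = 1.855547
  t = 5.0000: CF_t = 2.150000, DF = 0.849036, PV = 1.825428
  t = 5.5000: CF_t = 2.150000, DF = 0.835254, PV = 1.795797
  t = 6.0000: CF_t = 2.150000, DF = 0.821696, PV = 1.766647
  t = 6.5000: CF_t = 2.150000, DF = 0.808359, PV = 1.737971
  t = 7.0000: CF_t = 102.150000, DF = 0.795237, PV = 81.233471
Price P = sum_t PV_t = 106.204936


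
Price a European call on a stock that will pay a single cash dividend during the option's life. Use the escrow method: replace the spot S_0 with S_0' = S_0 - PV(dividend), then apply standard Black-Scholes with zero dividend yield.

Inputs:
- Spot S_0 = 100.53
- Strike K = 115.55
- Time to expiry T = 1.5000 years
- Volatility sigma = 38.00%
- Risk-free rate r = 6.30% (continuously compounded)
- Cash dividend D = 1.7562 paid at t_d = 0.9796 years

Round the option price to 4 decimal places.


PV(D) = D * exp(-r * t_d) = 1.7562 * 0.94015098 = 1.65109315
S_0' = S_0 - PV(D) = 100.5300 - 1.65109315 = 98.87890685
d1 = (ln(S_0'/K) + (r + sigma^2/2)*T) / (sigma*sqrt(T)) = 0.10097184
d2 = d1 - sigma*sqrt(T) = -0.36443121
exp(-rT) = 0.90982773
N(d1) = 0.54021359; N(d2) = 0.35776802
C = S_0' * N(d1) - K * exp(-rT) * N(d2) = 98.87890685 * 0.54021359 - 115.5500 * 0.90982773 * 0.35776802 = 15.8034

Answer: Price = 15.8034


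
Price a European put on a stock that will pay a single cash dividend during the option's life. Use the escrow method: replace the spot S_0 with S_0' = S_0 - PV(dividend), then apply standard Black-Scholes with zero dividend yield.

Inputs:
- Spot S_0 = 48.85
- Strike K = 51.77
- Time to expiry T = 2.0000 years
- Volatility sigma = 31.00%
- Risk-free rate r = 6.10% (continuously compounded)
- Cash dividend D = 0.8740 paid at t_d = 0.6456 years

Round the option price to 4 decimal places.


PV(D) = D * exp(-r * t_d) = 0.8740 * 0.96138378 = 0.84024942
S_0' = S_0 - PV(D) = 48.8500 - 0.84024942 = 48.00975058
d1 = (ln(S_0'/K) + (r + sigma^2/2)*T) / (sigma*sqrt(T)) = 0.32548193
d2 = d1 - sigma*sqrt(T) = -0.11292428
exp(-rT) = 0.88514837
N(-d1) = 0.37240818; N(-d2) = 0.54495471
P = K * exp(-rT) * N(-d2) - S_0' * N(-d1) = 51.7700 * 0.88514837 * 0.54495471 - 48.00975058 * 0.37240818 = 7.0929

Answer: Price = 7.0929
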